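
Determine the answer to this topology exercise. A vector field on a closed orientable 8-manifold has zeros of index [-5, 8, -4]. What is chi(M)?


Poincare-Hopf: chi(M) = sum of indices of zeros.
chi = (-5) + (8) + (-4) = -1

-1


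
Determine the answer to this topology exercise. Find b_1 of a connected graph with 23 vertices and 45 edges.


For a connected graph: rank(pi_1) = b_1 = E - V + 1 = 1 - chi.
chi = V - E = 23 - 45 = -22.
rank = 1 - (-22) = 45 - 23 + 1 = 23

23


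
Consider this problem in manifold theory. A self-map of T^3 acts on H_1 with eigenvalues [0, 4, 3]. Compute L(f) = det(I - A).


For a torus self-map: L(f) = det(I - A) where A acts on H_1.
L(f) = (1-0) * (1-4) * (1-3) = 1 * -3 * -2 = 6

6


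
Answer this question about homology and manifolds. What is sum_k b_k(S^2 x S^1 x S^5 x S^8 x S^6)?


Total Betti number is multiplicative under products.
Each S^d (d>=1) has total Betti number 2.
There are 5 sphere factors.
Total = 2^5 = 32

32


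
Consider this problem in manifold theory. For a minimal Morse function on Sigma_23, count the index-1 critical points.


A perfect Morse function has m_k = b_k.
For Sigma_23: b_0=1, b_1=2g=46, b_2=1.
Saddles m_1 = 2g = 46

46


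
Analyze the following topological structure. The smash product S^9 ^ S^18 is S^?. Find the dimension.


S^m ^ S^n = S^{m+n}.
k = 9 + 18 = 27

27


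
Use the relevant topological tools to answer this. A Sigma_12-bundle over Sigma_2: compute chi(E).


For a fiber bundle F -> E -> B (with CW structure): chi(E) = chi(B) * chi(F).
chi(Sigma_2) = -2, chi(Sigma_12) = -22.
chi(E) = (-2) * (-22) = 44

44


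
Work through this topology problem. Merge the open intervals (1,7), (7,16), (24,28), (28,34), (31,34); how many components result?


Sort and merge overlapping open intervals.
Merged: (1,7), (7,16), (24,28), (28,34).
Number of components = 4

4


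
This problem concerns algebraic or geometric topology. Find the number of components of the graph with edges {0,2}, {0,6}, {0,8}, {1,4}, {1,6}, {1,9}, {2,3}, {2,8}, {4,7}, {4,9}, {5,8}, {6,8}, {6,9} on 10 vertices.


Run DFS/union-find over 10 vertices.
V = 10, E = 13.
Number of components = 1

1


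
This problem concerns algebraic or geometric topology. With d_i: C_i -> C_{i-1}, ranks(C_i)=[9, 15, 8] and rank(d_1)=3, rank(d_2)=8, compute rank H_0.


rank H_k = rank(ker d_k) - rank(im d_{k+1}).
rank(ker d_0) = rank(C_0) - rank(d_0) = 9 - 0 = 9.
rank(im d_{0+1}) = 3.
rank H_0 = 9 - 3 = 6

6


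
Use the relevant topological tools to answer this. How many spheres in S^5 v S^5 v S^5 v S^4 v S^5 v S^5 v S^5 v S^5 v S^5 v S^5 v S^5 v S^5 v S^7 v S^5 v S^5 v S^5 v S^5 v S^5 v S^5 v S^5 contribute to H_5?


For a wedge of spheres, H_k (k>0) is free on one generator per sphere of dimension k.
Spheres of dimension 5: count = 18.
b_5 = 18

18


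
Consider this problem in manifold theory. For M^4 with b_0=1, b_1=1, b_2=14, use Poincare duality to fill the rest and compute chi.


By Poincare duality b_k = b_{4-k}, so full Betti numbers: b_0=1, b_1=1, b_2=14, b_3=1, b_4=1.
chi = sum (-1)^k b_k = 14

14


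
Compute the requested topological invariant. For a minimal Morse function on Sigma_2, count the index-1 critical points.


A perfect Morse function has m_k = b_k.
For Sigma_2: b_0=1, b_1=2g=4, b_2=1.
Saddles m_1 = 2g = 4

4


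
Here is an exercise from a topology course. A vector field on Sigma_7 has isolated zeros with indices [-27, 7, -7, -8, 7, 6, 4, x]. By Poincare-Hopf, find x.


Poincare-Hopf: sum of indices = chi(M).
chi(Sigma_7) = 2 - 2*7 = -12.
Sum of known indices = -18.
x = chi - (sum known) = -12 - (-18) = 6

6


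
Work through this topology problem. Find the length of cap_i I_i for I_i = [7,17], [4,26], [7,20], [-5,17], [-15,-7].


Intersection = [max(a_i), min(b_i)] = [7, -7].
Since 7 > -7, the intersection is empty.
Length = 0

0


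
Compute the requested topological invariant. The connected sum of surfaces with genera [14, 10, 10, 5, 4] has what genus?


Genus is additive under connected sum of orientable surfaces.
g = 14 + 10 + 10 + 5 + 4 = 43

43


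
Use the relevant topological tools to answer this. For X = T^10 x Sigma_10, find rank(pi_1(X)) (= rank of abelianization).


pi_1(A x B) = pi_1(A) x pi_1(B); rank of abelianization = b_1.
b_1(T^10) = 10, b_1(Sigma_10) = 2*10 = 20.
b_1(product) = 10 + 20 = 30

30


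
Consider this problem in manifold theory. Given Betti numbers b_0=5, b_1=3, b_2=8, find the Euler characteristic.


chi = sum_k (-1)^k b_k.
= (5) + (-3) + (8)
= 10

10


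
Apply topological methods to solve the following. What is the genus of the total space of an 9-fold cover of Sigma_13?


For an n-sheeted cover: chi(E) = n * chi(B).
chi(Sigma_13) = 2 - 2*13 = -24.
chi(E) = 9 * (-24) = -216.
genus(E) = (2 - chi(E))/2 = (2 - (-216))/2 = 218/2 = 109

109


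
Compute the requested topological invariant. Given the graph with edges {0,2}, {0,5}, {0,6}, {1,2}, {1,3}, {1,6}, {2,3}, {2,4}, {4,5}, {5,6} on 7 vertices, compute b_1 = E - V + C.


b_1 = E - V + (number of components).
E = 10, V = 7, components = 1.
b_1 = 10 - 7 + 1 = 4

4


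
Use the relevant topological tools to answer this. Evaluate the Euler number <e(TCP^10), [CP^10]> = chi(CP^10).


For any closed oriented manifold, <e(TM),[M]> = chi(M).
chi(CP^10) = 10+1 = 11

11


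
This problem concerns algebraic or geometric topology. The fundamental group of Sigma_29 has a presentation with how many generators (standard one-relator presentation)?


Standard presentation: pi_1(Sigma_g) = <a_1,b_1,...,a_g,b_g | [a_1,b_1]...[a_g,b_g] = 1>.
Number of generators = 2g = 2*29 = 58

58


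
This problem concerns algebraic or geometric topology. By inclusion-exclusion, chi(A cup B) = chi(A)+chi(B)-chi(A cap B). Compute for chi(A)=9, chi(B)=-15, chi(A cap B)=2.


chi(A cup B) = chi(A) + chi(B) - chi(A cap B)
= 9 + (-15) - (2)
= -8

-8


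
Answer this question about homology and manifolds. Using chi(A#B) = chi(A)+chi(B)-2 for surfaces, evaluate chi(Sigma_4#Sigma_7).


chi(Sigma_4) = 2 - 2*4 = -6
chi(Sigma_7) = 2 - 2*7 = -12
For surfaces: chi(A#B) = chi(A) + chi(B) - 2.
chi = -6 + -12 - 2 = -20

-20


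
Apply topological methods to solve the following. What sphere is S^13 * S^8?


Join of spheres: S^m * S^n = S^{m+n+1}.
dim = 13 + 8 + 1 = 22

22


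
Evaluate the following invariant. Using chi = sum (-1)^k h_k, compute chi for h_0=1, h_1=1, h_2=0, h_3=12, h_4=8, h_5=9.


Handles of index k contribute (-1)^k to chi (same as CW cells).
chi = (1) + (-1) + (0) + (-12) + (8) + (-9) = -13

-13


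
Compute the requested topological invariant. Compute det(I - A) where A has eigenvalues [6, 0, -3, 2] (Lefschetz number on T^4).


For a torus self-map: L(f) = det(I - A) where A acts on H_1.
L(f) = (1-6) * (1-0) * (1--3) * (1-2) = -5 * 1 * 4 * -1 = 20

20


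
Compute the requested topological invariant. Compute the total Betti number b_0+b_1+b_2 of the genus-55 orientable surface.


For Sigma_55: b_0 = 1, b_1 = 2g = 110, b_2 = 1.
Total = 1 + 110 + 1 = 112

112


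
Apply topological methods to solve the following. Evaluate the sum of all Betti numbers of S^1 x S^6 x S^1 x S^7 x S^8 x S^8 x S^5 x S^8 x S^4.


Total Betti number is multiplicative under products.
Each S^d (d>=1) has total Betti number 2.
There are 9 sphere factors.
Total = 2^9 = 512

512


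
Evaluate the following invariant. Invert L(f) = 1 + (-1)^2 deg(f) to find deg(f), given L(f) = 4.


L(f) = 1 + (-1)^2 deg(f) on S^2.
4 = 1 + (-1)^2 * deg(f)
(-1)^2 * deg(f) = 3
deg(f) = 3

3


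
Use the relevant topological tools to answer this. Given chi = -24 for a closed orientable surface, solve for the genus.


chi = 2 - 2g for closed orientable surfaces.
-24 = 2 - 2g
2g = 2 - (-24) = 26
g = 13

13


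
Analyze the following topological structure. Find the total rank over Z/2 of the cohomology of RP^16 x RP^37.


dim H^*(RP^n; Z/2) = n+1 (one Z/2 in each degree 0..n).
Total Betti number is multiplicative.
Total = (16+1) * (37+1) = 17 * 38 = 646

646


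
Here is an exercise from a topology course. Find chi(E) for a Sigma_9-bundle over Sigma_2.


For a fiber bundle F -> E -> B (with CW structure): chi(E) = chi(B) * chi(F).
chi(Sigma_2) = -2, chi(Sigma_9) = -16.
chi(E) = (-2) * (-16) = 32

32


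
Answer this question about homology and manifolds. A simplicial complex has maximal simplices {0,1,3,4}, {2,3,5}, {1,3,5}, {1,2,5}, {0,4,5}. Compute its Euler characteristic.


Enumerate all faces; f-vector: f_0=6, f_1=13, f_2=8, f_3=1.
chi = sum (-1)^k f_k = 0

0


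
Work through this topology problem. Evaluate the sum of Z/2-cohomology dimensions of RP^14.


H^k(RP^14; Z/2) = Z/2 for each 0 <= k <= 14.
Total dimension = 14 + 1 = 15

15


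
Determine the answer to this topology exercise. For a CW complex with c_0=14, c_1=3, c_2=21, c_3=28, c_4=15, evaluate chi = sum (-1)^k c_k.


chi = sum_k (-1)^k c_k.
= (-1)^0*14 + (-1)^1*3 + (-1)^2*21 + (-1)^3*28 + (-1)^4*15
= (14) + (-3) + (21) + (-28) + (15)
= 19

19


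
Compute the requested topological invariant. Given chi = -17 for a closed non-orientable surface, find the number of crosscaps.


chi = 2 - k for closed non-orientable surfaces with k crosscaps.
-17 = 2 - k
k = 2 - (-17) = 19

19


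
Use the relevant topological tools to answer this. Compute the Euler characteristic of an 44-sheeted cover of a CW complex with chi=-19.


For a finite covering: chi(E) = (number of sheets) * chi(B).
chi(E) = 44 * (-19) = -836

-836


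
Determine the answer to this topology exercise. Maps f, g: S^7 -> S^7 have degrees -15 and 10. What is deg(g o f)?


Degree is multiplicative under composition: deg(g o f) = deg(g) * deg(f).
= 10 * -15 = -150

-150


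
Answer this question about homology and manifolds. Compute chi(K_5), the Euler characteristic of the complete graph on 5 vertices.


K_5: V = 5, E = C(5,2) = 10.
chi = V - E = 5 - 10 = -5

-5


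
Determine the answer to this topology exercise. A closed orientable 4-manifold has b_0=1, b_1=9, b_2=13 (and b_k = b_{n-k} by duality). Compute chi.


By Poincare duality b_k = b_{4-k}, so full Betti numbers: b_0=1, b_1=9, b_2=13, b_3=9, b_4=1.
chi = sum (-1)^k b_k = -3

-3


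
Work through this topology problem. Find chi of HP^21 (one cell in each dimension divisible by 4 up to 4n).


HP^21 has one cell in each dimension 0, 4, ..., 4*21 (21+1 cells, all even-dim).
chi = 21 + 1 = 22

22


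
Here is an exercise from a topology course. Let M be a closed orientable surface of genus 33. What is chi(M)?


For a closed orientable surface of genus g: chi = 2 - 2g.
Here g = 33.
chi = 2 - 2*33 = 2 - 66 = -64

-64


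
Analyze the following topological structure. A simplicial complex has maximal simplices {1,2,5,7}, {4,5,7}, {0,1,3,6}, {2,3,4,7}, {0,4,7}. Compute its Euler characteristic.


Enumerate all faces; f-vector: f_0=8, f_1=20, f_2=14, f_3=3.
chi = sum (-1)^k f_k = -1

-1


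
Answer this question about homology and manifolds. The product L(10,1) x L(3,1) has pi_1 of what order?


pi_1(X x Y) = pi_1(X) x pi_1(Y).
pi_1(L(10,1)) = Z/10, pi_1(L(3,1)) = Z/3.
|Z/10 x Z/3| = 10 * 3 = 30

30


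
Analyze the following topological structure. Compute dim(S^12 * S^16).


Join of spheres: S^m * S^n = S^{m+n+1}.
dim = 12 + 16 + 1 = 29

29


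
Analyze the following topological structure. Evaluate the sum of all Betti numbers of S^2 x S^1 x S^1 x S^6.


Total Betti number is multiplicative under products.
Each S^d (d>=1) has total Betti number 2.
There are 4 sphere factors.
Total = 2^4 = 16

16


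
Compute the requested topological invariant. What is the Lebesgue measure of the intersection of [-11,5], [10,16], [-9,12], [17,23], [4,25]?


Intersection = [max(a_i), min(b_i)] = [17, 5].
Since 17 > 5, the intersection is empty.
Length = 0

0


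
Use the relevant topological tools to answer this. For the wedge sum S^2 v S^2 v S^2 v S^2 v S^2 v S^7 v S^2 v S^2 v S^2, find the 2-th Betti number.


For a wedge of spheres, H_k (k>0) is free on one generator per sphere of dimension k.
Spheres of dimension 2: count = 8.
b_2 = 8

8


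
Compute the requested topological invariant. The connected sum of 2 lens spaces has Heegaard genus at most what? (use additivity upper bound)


Heegaard genus satisfies g(A#B) <= g(A) + g(B).
Each lens space has g = 1.
Upper bound: 2 * 1 = 2

2


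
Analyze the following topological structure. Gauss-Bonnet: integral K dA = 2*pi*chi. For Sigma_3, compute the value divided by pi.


Gauss-Bonnet: integral K dA = 2*pi*chi(M).
chi(Sigma_3) = 2 - 2*3 = -4.
(integral K dA)/pi = 2*chi = 2*(-4) = -8

-8


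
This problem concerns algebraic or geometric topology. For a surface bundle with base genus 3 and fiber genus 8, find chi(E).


For a fiber bundle F -> E -> B (with CW structure): chi(E) = chi(B) * chi(F).
chi(Sigma_3) = -4, chi(Sigma_8) = -14.
chi(E) = (-4) * (-14) = 56

56


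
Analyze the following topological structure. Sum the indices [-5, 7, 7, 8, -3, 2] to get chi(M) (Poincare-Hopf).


Poincare-Hopf: chi(M) = sum of indices of zeros.
chi = (-5) + (7) + (7) + (8) + (-3) + (2) = 16

16


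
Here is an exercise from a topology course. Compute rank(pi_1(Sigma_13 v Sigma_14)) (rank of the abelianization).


For a wedge: H_1(A v B) = H_1(A) + H_1(B).
b_1(Sigma_13) = 26, b_1(Sigma_14) = 28.
b_1 = 26 + 28 = 54

54


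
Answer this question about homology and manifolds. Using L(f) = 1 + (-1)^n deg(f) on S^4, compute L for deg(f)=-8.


On S^4: L(f) = tr(f_0*) + (-1)^4 tr(f_4*) = 1 + (-1)^4 * deg(f).
L(f) = 1 + (-1)^4 * -8 = 1 + -8 = -7

-7


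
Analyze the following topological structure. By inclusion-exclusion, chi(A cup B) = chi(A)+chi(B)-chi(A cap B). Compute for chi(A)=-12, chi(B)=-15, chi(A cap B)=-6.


chi(A cup B) = chi(A) + chi(B) - chi(A cap B)
= -12 + (-15) - (-6)
= -21

-21


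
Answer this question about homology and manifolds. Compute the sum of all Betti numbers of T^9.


b_k(T^9) = C(9,k), so the sum over k is sum_k C(9,k) = 2^9.
Total = 2^9 = 512

512


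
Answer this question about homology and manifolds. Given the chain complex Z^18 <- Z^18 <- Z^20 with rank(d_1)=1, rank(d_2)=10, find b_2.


rank H_k = rank(ker d_k) - rank(im d_{k+1}).
rank(ker d_2) = rank(C_2) - rank(d_2) = 20 - 10 = 10.
rank(im d_{2+1}) = 0.
rank H_2 = 10 - 0 = 10

10


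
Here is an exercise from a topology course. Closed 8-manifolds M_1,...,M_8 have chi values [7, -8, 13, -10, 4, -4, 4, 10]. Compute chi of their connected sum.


For n-manifolds: chi(A#B) = chi(A) + chi(B) - chi(S^8).
chi(S^8) = 1 + (-1)^8 = 2.
chi(#) = (sum chi_i) - (8-1)*chi(S^8) = 16 - 7*2 = 2

2


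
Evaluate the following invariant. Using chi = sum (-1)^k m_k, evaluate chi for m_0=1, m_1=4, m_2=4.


Morse theory: chi(M) = sum_k (-1)^k m_k where m_k = #(index-k critical points).
= (1) + (-4) + (4) = 1

1


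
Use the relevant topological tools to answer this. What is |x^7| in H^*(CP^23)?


|x| = 2 in H^*(CP^n).
|x^7| = 7 * |x| = 7 * 2 = 14

14


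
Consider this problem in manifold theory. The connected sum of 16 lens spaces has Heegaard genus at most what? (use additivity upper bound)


Heegaard genus satisfies g(A#B) <= g(A) + g(B).
Each lens space has g = 1.
Upper bound: 16 * 1 = 16

16


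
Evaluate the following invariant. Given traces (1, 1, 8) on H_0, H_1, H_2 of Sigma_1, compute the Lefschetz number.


L(f) = tr(f_0*) - tr(f_1*) + tr(f_2*).
= 1 - (1) + (8)
= 8

8


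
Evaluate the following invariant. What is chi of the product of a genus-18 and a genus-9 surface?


chi(Sigma_18) = 2 - 2*18 = -34
chi(Sigma_9) = 2 - 2*9 = -16
chi(product) = (-34) * (-16) = 544

544


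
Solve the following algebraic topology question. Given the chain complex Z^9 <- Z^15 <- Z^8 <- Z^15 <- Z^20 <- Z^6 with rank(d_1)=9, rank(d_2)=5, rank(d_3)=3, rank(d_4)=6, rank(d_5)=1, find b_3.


rank H_k = rank(ker d_k) - rank(im d_{k+1}).
rank(ker d_3) = rank(C_3) - rank(d_3) = 15 - 3 = 12.
rank(im d_{3+1}) = 6.
rank H_3 = 12 - 6 = 6

6


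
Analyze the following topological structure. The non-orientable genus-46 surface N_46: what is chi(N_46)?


For a non-orientable closed surface with k crosscaps: chi = 2 - k.
Here k = 46.
chi = 2 - 46 = -44

-44


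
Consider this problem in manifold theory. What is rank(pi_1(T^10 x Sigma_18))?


pi_1(A x B) = pi_1(A) x pi_1(B); rank of abelianization = b_1.
b_1(T^10) = 10, b_1(Sigma_18) = 2*18 = 36.
b_1(product) = 10 + 36 = 46

46


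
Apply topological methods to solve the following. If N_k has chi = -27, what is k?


chi = 2 - k for closed non-orientable surfaces with k crosscaps.
-27 = 2 - k
k = 2 - (-27) = 29

29


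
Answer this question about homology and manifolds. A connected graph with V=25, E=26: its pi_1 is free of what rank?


For a connected graph: rank(pi_1) = b_1 = E - V + 1 = 1 - chi.
chi = V - E = 25 - 26 = -1.
rank = 1 - (-1) = 26 - 25 + 1 = 2

2


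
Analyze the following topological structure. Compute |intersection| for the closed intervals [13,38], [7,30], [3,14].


Intersection = [max(a_i), min(b_i)] = [13, 14].
Length = 14 - 13 = 1

1


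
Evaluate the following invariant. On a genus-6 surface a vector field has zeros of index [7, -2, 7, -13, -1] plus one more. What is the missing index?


Poincare-Hopf: sum of indices = chi(M).
chi(Sigma_6) = 2 - 2*6 = -10.
Sum of known indices = -2.
x = chi - (sum known) = -10 - (-2) = -8

-8


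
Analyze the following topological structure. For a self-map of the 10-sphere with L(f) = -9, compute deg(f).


L(f) = 1 + (-1)^10 deg(f) on S^10.
-9 = 1 + (-1)^10 * deg(f)
(-1)^10 * deg(f) = -10
deg(f) = -10

-10


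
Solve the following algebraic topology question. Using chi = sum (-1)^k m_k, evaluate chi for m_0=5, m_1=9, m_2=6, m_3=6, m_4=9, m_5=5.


Morse theory: chi(M) = sum_k (-1)^k m_k where m_k = #(index-k critical points).
= (5) + (-9) + (6) + (-6) + (9) + (-5) = 0

0


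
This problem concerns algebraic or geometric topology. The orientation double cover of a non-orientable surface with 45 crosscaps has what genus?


chi(N_45) = 2 - 45 = -43.
Double cover: chi(Sigma_g) = 2 * chi(N_45) = 2*(-43) = -86.
2 - 2g = -86, so g = (2 - (-86))/2 = 88/2 = 44

44


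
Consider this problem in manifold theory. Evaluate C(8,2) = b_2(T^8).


By the Kunneth formula, b_k(T^n) = C(n,k).
b_2(T^8) = C(8,2).
C(8,2) = 8!/(2!*6!) = 28

28


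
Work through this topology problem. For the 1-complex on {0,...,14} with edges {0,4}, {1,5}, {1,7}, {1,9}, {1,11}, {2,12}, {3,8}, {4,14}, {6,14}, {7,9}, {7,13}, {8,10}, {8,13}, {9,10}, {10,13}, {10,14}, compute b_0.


Run DFS/union-find over 15 vertices.
V = 15, E = 16.
Number of components = 2

2


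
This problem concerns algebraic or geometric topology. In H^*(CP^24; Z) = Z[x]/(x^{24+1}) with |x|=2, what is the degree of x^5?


|x| = 2 in H^*(CP^n).
|x^5| = 5 * |x| = 5 * 2 = 10

10


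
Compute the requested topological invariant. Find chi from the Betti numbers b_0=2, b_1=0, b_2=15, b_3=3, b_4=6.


chi = sum_k (-1)^k b_k.
= (2) + (0) + (15) + (-3) + (6)
= 20

20


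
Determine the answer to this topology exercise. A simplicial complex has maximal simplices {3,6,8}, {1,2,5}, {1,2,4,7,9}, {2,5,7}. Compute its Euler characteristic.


Enumerate all faces; f-vector: f_0=9, f_1=16, f_2=13, f_3=5, f_4=1.
chi = sum (-1)^k f_k = 2

2


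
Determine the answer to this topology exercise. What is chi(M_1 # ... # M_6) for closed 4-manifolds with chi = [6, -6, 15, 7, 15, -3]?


For n-manifolds: chi(A#B) = chi(A) + chi(B) - chi(S^4).
chi(S^4) = 1 + (-1)^4 = 2.
chi(#) = (sum chi_i) - (6-1)*chi(S^4) = 34 - 5*2 = 24

24


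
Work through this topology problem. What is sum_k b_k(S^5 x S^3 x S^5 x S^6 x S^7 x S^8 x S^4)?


Total Betti number is multiplicative under products.
Each S^d (d>=1) has total Betti number 2.
There are 7 sphere factors.
Total = 2^7 = 128

128


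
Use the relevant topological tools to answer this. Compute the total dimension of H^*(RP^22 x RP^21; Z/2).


dim H^*(RP^n; Z/2) = n+1 (one Z/2 in each degree 0..n).
Total Betti number is multiplicative.
Total = (22+1) * (21+1) = 23 * 22 = 506

506


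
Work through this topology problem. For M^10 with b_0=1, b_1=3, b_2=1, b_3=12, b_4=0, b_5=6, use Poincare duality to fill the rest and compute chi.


By Poincare duality b_k = b_{10-k}, so full Betti numbers: b_0=1, b_1=3, b_2=1, b_3=12, b_4=0, b_5=6, b_6=0, b_7=12, b_8=1, b_9=3, b_10=1.
chi = sum (-1)^k b_k = -32

-32


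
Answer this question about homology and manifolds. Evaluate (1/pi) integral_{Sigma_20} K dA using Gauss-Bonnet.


Gauss-Bonnet: integral K dA = 2*pi*chi(M).
chi(Sigma_20) = 2 - 2*20 = -38.
(integral K dA)/pi = 2*chi = 2*(-38) = -76

-76


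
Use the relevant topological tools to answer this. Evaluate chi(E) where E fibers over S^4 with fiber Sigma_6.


chi(S^4) = 2 (n even), chi(Sigma_6) = 2 - 2*6 = -10.
chi(E) = 2 * (-10) = -20

-20


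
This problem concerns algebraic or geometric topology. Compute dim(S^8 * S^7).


Join of spheres: S^m * S^n = S^{m+n+1}.
dim = 8 + 7 + 1 = 16

16


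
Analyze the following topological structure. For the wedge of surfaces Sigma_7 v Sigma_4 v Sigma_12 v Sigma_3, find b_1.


For a wedge X v Y: reduced H_k(X v Y) = H_k(X) + H_k(Y).
Each Sigma_g contributes b_1 = 2g.
b_1 = 14 + 8 + 24 + 6 = 52

52


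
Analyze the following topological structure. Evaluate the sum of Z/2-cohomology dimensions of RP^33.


H^k(RP^33; Z/2) = Z/2 for each 0 <= k <= 33.
Total dimension = 33 + 1 = 34

34


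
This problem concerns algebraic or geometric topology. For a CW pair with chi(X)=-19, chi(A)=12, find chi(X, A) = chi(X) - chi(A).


Relative Euler characteristic: chi(X, A) = chi(X) - chi(A).
= -19 - (12) = -31

-31


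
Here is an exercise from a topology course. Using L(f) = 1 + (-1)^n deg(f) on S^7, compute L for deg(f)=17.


On S^7: L(f) = tr(f_0*) + (-1)^7 tr(f_7*) = 1 + (-1)^7 * deg(f).
L(f) = 1 + (-1)^7 * 17 = 1 + -17 = -16

-16


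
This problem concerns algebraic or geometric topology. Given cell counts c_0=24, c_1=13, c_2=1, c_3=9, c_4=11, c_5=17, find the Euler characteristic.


chi = sum_k (-1)^k c_k.
= (-1)^0*24 + (-1)^1*13 + (-1)^2*1 + (-1)^3*9 + (-1)^4*11 + (-1)^5*17
= (24) + (-13) + (1) + (-9) + (11) + (-17)
= -3

-3


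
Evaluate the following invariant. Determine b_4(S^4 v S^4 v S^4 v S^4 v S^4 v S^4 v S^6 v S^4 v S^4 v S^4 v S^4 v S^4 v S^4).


For a wedge of spheres, H_k (k>0) is free on one generator per sphere of dimension k.
Spheres of dimension 4: count = 12.
b_4 = 12

12


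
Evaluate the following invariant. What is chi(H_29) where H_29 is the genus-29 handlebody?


A genus-g handlebody deformation retracts to a wedge of g circles.
chi(vee_g S^1) = 1 - g.
chi(H_29) = 1 - 29 = -28

-28


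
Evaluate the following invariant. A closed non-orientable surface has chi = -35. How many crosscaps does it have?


chi = 2 - k for closed non-orientable surfaces with k crosscaps.
-35 = 2 - k
k = 2 - (-35) = 37

37


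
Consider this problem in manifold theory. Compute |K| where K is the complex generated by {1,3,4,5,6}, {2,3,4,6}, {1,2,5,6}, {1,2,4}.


Each maximal simplex on m vertices has 2^m - 1 nonempty faces.
Take the union (dedupe shared faces).
Total distinct faces = 46

46


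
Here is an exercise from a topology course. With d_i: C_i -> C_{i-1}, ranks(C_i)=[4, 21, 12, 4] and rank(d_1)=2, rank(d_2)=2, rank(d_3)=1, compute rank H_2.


rank H_k = rank(ker d_k) - rank(im d_{k+1}).
rank(ker d_2) = rank(C_2) - rank(d_2) = 12 - 2 = 10.
rank(im d_{2+1}) = 1.
rank H_2 = 10 - 1 = 9

9


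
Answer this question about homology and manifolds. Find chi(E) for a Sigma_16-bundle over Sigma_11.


For a fiber bundle F -> E -> B (with CW structure): chi(E) = chi(B) * chi(F).
chi(Sigma_11) = -20, chi(Sigma_16) = -30.
chi(E) = (-20) * (-30) = 600

600


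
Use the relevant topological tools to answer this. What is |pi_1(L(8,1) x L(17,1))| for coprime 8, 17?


pi_1(X x Y) = pi_1(X) x pi_1(Y).
pi_1(L(8,1)) = Z/8, pi_1(L(17,1)) = Z/17.
|Z/8 x Z/17| = 8 * 17 = 136

136


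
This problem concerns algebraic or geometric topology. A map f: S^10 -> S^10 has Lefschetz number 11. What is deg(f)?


L(f) = 1 + (-1)^10 deg(f) on S^10.
11 = 1 + (-1)^10 * deg(f)
(-1)^10 * deg(f) = 10
deg(f) = 10

10


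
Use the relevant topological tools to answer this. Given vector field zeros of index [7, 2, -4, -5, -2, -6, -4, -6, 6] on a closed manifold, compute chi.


Poincare-Hopf: chi(M) = sum of indices of zeros.
chi = (7) + (2) + (-4) + (-5) + (-2) + (-6) + (-4) + (-6) + (6) = -12

-12


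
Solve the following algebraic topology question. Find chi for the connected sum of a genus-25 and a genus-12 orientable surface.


chi(Sigma_25) = 2 - 2*25 = -48
chi(Sigma_12) = 2 - 2*12 = -22
For surfaces: chi(A#B) = chi(A) + chi(B) - 2.
chi = -48 + -22 - 2 = -72

-72


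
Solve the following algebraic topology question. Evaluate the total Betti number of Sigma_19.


For Sigma_19: b_0 = 1, b_1 = 2g = 38, b_2 = 1.
Total = 1 + 38 + 1 = 40

40


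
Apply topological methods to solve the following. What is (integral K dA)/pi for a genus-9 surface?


Gauss-Bonnet: integral K dA = 2*pi*chi(M).
chi(Sigma_9) = 2 - 2*9 = -16.
(integral K dA)/pi = 2*chi = 2*(-16) = -32

-32


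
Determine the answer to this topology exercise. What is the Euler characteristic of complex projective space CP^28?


CP^28 has one cell in each even dimension 0, 2, ..., 2*28 (28+1 cells total).
All cells are even-dimensional, so chi = number of cells.
chi = 28 + 1 = 29

29


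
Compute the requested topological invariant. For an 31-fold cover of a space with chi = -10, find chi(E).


For a finite covering: chi(E) = (number of sheets) * chi(B).
chi(E) = 31 * (-10) = -310

-310


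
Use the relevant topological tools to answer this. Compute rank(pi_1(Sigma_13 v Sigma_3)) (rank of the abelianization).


For a wedge: H_1(A v B) = H_1(A) + H_1(B).
b_1(Sigma_13) = 26, b_1(Sigma_3) = 6.
b_1 = 26 + 6 = 32

32


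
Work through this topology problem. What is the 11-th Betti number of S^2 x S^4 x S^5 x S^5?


Each S^d has Poincare polynomial 1 + t^d.
The product S^2 x S^4 x S^5 x S^5 has Poincare polynomial prod(1+t^d_i).
Expanding: b_0=1, b_2=1, b_4=1, b_5=2, b_6=1, b_7=2, b_9=2, b_10=1, b_11=2, b_12=1, b_14=1, b_16=1.
b_11 = 2

2


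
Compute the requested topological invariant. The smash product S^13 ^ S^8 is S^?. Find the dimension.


S^m ^ S^n = S^{m+n}.
k = 13 + 8 = 21

21


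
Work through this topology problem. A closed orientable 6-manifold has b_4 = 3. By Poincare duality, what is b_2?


Poincare duality for closed orientable n-manifolds: b_k = b_{n-k}.
Here n = 6, so b_2 = b_4 = 3

3


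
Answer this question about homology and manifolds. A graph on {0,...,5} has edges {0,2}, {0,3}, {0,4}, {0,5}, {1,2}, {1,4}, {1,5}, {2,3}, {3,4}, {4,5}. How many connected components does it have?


Run DFS/union-find over 6 vertices.
V = 6, E = 10.
Number of components = 1

1


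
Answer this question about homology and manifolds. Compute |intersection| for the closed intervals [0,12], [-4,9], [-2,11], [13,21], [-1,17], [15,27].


Intersection = [max(a_i), min(b_i)] = [15, 9].
Since 15 > 9, the intersection is empty.
Length = 0

0


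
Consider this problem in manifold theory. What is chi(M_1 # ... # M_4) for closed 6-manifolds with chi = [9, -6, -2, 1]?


For n-manifolds: chi(A#B) = chi(A) + chi(B) - chi(S^6).
chi(S^6) = 1 + (-1)^6 = 2.
chi(#) = (sum chi_i) - (4-1)*chi(S^6) = 2 - 3*2 = -4

-4


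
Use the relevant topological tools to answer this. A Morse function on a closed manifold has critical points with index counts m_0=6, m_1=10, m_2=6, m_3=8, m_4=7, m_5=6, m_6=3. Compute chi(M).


Morse theory: chi(M) = sum_k (-1)^k m_k where m_k = #(index-k critical points).
= (6) + (-10) + (6) + (-8) + (7) + (-6) + (3) = -2

-2


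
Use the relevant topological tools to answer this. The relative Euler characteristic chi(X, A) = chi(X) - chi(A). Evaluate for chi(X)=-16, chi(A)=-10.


Relative Euler characteristic: chi(X, A) = chi(X) - chi(A).
= -16 - (-10) = -6

-6


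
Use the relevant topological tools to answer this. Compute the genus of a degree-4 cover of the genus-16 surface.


For an n-sheeted cover: chi(E) = n * chi(B).
chi(Sigma_16) = 2 - 2*16 = -30.
chi(E) = 4 * (-30) = -120.
genus(E) = (2 - chi(E))/2 = (2 - (-120))/2 = 122/2 = 61

61


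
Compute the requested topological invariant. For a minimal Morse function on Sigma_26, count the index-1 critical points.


A perfect Morse function has m_k = b_k.
For Sigma_26: b_0=1, b_1=2g=52, b_2=1.
Saddles m_1 = 2g = 52

52


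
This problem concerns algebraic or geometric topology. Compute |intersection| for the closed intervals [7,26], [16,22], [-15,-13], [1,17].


Intersection = [max(a_i), min(b_i)] = [16, -13].
Since 16 > -13, the intersection is empty.
Length = 0

0


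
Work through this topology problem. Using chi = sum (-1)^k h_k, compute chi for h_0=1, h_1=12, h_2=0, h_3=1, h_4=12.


Handles of index k contribute (-1)^k to chi (same as CW cells).
chi = (1) + (-12) + (0) + (-1) + (12) = 0

0


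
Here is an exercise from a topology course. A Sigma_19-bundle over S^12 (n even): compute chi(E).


chi(S^12) = 2 (n even), chi(Sigma_19) = 2 - 2*19 = -36.
chi(E) = 2 * (-36) = -72

-72


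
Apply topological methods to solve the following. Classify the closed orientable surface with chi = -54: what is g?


chi = 2 - 2g for closed orientable surfaces.
-54 = 2 - 2g
2g = 2 - (-54) = 56
g = 28

28


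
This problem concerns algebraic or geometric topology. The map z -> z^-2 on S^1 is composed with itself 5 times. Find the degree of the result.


deg(f) = -2. Degree is multiplicative: deg(f^5) = (deg f)^5.
deg(f^5) = (-2)^5 = -32

-32


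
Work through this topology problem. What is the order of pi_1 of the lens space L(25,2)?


pi_1(L(p,q)) = Z/pZ for any q coprime to p.
|pi_1(L(25,2))| = 25

25


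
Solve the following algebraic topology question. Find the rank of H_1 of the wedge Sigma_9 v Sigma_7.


For a wedge: H_1(A v B) = H_1(A) + H_1(B).
b_1(Sigma_9) = 18, b_1(Sigma_7) = 14.
b_1 = 18 + 14 = 32

32


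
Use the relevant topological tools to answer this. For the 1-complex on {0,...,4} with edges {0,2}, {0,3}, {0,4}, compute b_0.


Run DFS/union-find over 5 vertices.
V = 5, E = 3.
Number of components = 2

2


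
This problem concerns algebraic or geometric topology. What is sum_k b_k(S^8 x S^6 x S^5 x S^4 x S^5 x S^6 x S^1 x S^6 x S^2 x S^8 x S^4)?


Total Betti number is multiplicative under products.
Each S^d (d>=1) has total Betti number 2.
There are 11 sphere factors.
Total = 2^11 = 2048

2048


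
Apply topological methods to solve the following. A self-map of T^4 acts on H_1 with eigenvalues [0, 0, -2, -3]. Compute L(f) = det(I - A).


For a torus self-map: L(f) = det(I - A) where A acts on H_1.
L(f) = (1-0) * (1-0) * (1--2) * (1--3) = 1 * 1 * 3 * 4 = 12

12


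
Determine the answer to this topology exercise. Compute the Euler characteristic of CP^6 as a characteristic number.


For any closed oriented manifold, <e(TM),[M]> = chi(M).
chi(CP^6) = 6+1 = 7

7


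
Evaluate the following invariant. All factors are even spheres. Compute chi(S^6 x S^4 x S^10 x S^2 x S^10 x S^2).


chi is multiplicative: chi(X x Y) = chi(X) chi(Y).
Each even-dim sphere has chi = 2. There are 6 factors.
chi = 2^6 = 64

64


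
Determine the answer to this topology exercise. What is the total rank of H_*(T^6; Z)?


b_k(T^6) = C(6,k), so the sum over k is sum_k C(6,k) = 2^6.
Total = 2^6 = 64

64


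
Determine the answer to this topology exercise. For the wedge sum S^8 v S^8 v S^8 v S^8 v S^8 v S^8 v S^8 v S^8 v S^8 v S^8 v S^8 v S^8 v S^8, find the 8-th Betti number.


For a wedge of spheres, H_k (k>0) is free on one generator per sphere of dimension k.
Spheres of dimension 8: count = 13.
b_8 = 13

13


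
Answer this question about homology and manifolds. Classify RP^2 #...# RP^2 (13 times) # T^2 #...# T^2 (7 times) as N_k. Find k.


Since a >= 1, the sum is non-orientable; each T^2 can be replaced by RP^2 # RP^2 (since T^2#RP^2 = 3RP^2).
Total crosscaps k = 13 + 2*7 = 27.
Check via chi: chi = 13*1 + 7*0 - (13+7-1)*2 = -25 = 2 - k = -25. Consistent.

27


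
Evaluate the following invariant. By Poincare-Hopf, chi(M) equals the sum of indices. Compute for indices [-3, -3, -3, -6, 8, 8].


Poincare-Hopf: chi(M) = sum of indices of zeros.
chi = (-3) + (-3) + (-3) + (-6) + (8) + (8) = 1

1


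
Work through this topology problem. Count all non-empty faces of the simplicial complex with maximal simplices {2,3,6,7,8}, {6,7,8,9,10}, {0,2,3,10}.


Each maximal simplex on m vertices has 2^m - 1 nonempty faces.
Take the union (dedupe shared faces).
Total distinct faces = 66

66


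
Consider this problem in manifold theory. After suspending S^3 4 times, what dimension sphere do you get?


Each suspension raises dimension by 1: Sigma S^n = S^{n+1}.
Sigma^4 S^3 = S^{3+4} = S^7

7


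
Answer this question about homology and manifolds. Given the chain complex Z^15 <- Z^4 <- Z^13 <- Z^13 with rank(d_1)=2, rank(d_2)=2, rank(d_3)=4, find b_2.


rank H_k = rank(ker d_k) - rank(im d_{k+1}).
rank(ker d_2) = rank(C_2) - rank(d_2) = 13 - 2 = 11.
rank(im d_{2+1}) = 4.
rank H_2 = 11 - 4 = 7

7


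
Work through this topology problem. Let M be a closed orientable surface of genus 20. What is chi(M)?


For a closed orientable surface of genus g: chi = 2 - 2g.
Here g = 20.
chi = 2 - 2*20 = 2 - 40 = -38

-38


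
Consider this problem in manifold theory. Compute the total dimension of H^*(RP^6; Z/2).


H^k(RP^6; Z/2) = Z/2 for each 0 <= k <= 6.
Total dimension = 6 + 1 = 7

7


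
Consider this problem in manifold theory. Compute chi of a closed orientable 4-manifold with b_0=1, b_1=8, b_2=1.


By Poincare duality b_k = b_{4-k}, so full Betti numbers: b_0=1, b_1=8, b_2=1, b_3=8, b_4=1.
chi = sum (-1)^k b_k = -13

-13


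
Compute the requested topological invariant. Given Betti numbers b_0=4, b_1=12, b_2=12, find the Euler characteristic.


chi = sum_k (-1)^k b_k.
= (4) + (-12) + (12)
= 4

4


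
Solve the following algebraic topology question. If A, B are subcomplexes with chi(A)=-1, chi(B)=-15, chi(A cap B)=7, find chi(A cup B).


chi(A cup B) = chi(A) + chi(B) - chi(A cap B)
= -1 + (-15) - (7)
= -23

-23


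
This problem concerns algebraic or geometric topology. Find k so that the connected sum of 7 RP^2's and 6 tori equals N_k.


Since a >= 1, the sum is non-orientable; each T^2 can be replaced by RP^2 # RP^2 (since T^2#RP^2 = 3RP^2).
Total crosscaps k = 7 + 2*6 = 19.
Check via chi: chi = 7*1 + 6*0 - (7+6-1)*2 = -17 = 2 - k = -17. Consistent.

19


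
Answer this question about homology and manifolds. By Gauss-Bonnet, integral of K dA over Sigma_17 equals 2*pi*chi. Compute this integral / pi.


Gauss-Bonnet: integral K dA = 2*pi*chi(M).
chi(Sigma_17) = 2 - 2*17 = -32.
(integral K dA)/pi = 2*chi = 2*(-32) = -64

-64


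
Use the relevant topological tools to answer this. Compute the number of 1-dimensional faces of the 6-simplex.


Delta^6 has 6+1 vertices. A 1-face is a choice of 1+1 vertices.
f_1 = C(6+1, 1+1) = C(7,2) = 21

21


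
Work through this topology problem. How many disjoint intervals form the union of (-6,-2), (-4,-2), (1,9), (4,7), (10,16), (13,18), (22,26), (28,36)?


Sort and merge overlapping open intervals.
Merged: (-6,-2), (1,9), (10,18), (22,26), (28,36).
Number of components = 5

5


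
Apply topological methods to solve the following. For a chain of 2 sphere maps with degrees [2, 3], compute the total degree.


Degree is multiplicative: deg(composition) = product of degrees.
= (2) * (3) = 6

6


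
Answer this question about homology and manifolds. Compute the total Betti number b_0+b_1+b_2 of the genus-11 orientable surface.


For Sigma_11: b_0 = 1, b_1 = 2g = 22, b_2 = 1.
Total = 1 + 22 + 1 = 24

24


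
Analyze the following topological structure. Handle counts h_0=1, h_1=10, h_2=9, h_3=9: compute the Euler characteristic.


Handles of index k contribute (-1)^k to chi (same as CW cells).
chi = (1) + (-10) + (9) + (-9) = -9

-9


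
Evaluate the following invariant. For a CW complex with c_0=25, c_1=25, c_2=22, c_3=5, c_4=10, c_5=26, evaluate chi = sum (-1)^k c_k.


chi = sum_k (-1)^k c_k.
= (-1)^0*25 + (-1)^1*25 + (-1)^2*22 + (-1)^3*5 + (-1)^4*10 + (-1)^5*26
= (25) + (-25) + (22) + (-5) + (10) + (-26)
= 1

1


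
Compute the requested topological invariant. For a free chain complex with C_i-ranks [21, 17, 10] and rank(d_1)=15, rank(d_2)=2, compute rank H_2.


rank H_k = rank(ker d_k) - rank(im d_{k+1}).
rank(ker d_2) = rank(C_2) - rank(d_2) = 10 - 2 = 8.
rank(im d_{2+1}) = 0.
rank H_2 = 8 - 0 = 8

8


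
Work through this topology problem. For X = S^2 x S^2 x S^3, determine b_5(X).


Each S^d has Poincare polynomial 1 + t^d.
The product S^2 x S^2 x S^3 has Poincare polynomial prod(1+t^d_i).
Expanding: b_0=1, b_2=2, b_3=1, b_4=1, b_5=2, b_7=1.
b_5 = 2

2


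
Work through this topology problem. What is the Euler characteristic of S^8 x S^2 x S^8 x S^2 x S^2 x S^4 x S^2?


chi is multiplicative: chi(X x Y) = chi(X) chi(Y).
Each even-dim sphere has chi = 2. There are 7 factors.
chi = 2^7 = 128

128


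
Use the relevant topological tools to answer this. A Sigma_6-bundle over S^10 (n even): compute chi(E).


chi(S^10) = 2 (n even), chi(Sigma_6) = 2 - 2*6 = -10.
chi(E) = 2 * (-10) = -20

-20


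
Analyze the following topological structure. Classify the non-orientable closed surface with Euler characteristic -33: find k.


chi = 2 - k for closed non-orientable surfaces with k crosscaps.
-33 = 2 - k
k = 2 - (-33) = 35

35


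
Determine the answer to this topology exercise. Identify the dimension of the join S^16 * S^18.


Join of spheres: S^m * S^n = S^{m+n+1}.
dim = 16 + 18 + 1 = 35

35


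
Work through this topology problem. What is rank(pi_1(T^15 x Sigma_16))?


pi_1(A x B) = pi_1(A) x pi_1(B); rank of abelianization = b_1.
b_1(T^15) = 15, b_1(Sigma_16) = 2*16 = 32.
b_1(product) = 15 + 32 = 47

47


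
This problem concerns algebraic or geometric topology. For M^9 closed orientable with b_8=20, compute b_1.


Poincare duality for closed orientable n-manifolds: b_k = b_{n-k}.
Here n = 9, so b_1 = b_8 = 20

20


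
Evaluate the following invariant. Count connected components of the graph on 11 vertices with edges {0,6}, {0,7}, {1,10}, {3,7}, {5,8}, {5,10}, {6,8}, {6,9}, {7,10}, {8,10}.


Run DFS/union-find over 11 vertices.
V = 11, E = 10.
Number of components = 3

3


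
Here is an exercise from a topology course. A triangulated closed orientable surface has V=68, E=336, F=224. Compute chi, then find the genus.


chi = V - E + F = 68 - 336 + 224 = -44
For orientable closed surface: chi = 2 - 2g, so g = (2 - chi)/2.
g = (2 - (-44)) / 2 = 46 / 2 = 23

23


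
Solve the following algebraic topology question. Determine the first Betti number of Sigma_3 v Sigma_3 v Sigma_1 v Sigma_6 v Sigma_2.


For a wedge X v Y: reduced H_k(X v Y) = H_k(X) + H_k(Y).
Each Sigma_g contributes b_1 = 2g.
b_1 = 6 + 6 + 2 + 12 + 4 = 30

30


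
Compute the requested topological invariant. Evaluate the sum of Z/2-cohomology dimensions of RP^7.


H^k(RP^7; Z/2) = Z/2 for each 0 <= k <= 7.
Total dimension = 7 + 1 = 8

8


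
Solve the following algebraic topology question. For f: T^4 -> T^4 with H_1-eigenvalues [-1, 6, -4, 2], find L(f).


For a torus self-map: L(f) = det(I - A) where A acts on H_1.
L(f) = (1--1) * (1-6) * (1--4) * (1-2) = 2 * -5 * 5 * -1 = 50

50
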